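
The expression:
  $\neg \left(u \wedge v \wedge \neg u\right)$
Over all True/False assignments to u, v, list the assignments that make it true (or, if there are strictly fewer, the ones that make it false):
is always true.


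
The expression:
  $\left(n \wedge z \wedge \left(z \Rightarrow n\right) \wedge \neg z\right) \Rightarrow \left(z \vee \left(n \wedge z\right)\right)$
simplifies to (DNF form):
$\text{True}$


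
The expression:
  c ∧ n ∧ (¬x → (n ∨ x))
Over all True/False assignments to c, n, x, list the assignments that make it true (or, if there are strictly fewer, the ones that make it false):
is true only for:
  c=True, n=True, x=False;
  c=True, n=True, x=True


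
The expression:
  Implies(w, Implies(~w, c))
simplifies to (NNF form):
True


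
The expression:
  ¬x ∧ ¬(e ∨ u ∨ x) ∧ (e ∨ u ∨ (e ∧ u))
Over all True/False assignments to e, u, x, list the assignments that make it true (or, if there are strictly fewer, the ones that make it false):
is never true.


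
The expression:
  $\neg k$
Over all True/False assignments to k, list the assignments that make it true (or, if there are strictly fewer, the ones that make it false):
is true only for:
  k=False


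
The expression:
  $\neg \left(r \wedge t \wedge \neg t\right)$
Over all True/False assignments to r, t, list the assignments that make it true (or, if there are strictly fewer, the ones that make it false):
is always true.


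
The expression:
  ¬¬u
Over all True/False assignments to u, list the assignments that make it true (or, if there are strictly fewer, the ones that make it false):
is true only for:
  u=True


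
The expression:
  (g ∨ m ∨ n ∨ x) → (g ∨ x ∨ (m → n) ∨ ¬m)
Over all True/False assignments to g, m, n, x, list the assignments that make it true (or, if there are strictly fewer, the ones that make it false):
is false only for:
  g=False, m=True, n=False, x=False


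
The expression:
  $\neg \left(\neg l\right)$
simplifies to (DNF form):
$l$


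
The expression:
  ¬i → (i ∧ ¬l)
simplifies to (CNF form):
i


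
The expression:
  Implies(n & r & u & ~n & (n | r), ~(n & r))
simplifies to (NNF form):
True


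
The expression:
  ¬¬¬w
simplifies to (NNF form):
¬w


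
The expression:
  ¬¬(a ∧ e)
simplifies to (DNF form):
a ∧ e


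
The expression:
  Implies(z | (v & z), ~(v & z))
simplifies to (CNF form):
~v | ~z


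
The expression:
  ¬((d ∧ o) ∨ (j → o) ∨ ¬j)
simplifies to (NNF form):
j ∧ ¬o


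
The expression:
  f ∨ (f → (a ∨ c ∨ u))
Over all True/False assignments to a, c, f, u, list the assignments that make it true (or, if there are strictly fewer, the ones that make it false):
is always true.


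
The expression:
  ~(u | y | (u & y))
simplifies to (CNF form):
~u & ~y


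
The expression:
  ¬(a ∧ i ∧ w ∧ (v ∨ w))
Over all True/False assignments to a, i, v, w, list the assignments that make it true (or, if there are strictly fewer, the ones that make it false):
is false only for:
  a=True, i=True, v=False, w=True;
  a=True, i=True, v=True, w=True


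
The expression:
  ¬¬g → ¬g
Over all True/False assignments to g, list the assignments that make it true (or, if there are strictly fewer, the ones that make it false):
is true only for:
  g=False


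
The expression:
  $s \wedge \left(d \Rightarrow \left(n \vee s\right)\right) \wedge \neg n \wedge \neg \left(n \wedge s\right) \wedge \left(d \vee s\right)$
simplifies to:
$s \wedge \neg n$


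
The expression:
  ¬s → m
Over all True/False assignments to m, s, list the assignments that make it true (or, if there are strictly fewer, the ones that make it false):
is false only for:
  m=False, s=False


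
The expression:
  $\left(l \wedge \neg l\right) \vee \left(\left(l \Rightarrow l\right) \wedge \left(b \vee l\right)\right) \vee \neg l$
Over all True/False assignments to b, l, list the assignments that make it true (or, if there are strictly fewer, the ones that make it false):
is always true.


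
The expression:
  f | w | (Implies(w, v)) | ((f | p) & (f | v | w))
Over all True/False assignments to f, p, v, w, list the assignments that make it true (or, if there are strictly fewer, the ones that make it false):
is always true.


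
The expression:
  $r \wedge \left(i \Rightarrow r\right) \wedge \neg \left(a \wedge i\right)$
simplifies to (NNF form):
$r \wedge \left(\neg a \vee \neg i\right)$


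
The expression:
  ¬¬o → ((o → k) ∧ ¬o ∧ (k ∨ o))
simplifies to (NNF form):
¬o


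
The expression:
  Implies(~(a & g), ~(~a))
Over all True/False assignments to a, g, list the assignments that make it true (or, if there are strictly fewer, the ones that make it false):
is true only for:
  a=True, g=False;
  a=True, g=True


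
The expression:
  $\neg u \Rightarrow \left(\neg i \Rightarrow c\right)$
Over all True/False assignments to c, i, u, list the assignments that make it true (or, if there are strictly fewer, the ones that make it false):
is false only for:
  c=False, i=False, u=False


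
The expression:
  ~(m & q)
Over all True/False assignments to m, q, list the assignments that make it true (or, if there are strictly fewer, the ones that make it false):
is false only for:
  m=True, q=True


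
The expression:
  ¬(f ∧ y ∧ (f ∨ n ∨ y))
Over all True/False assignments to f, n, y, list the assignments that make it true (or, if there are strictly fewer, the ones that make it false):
is false only for:
  f=True, n=False, y=True;
  f=True, n=True, y=True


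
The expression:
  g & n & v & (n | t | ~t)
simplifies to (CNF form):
g & n & v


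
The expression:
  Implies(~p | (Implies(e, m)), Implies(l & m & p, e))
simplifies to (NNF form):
e | ~l | ~m | ~p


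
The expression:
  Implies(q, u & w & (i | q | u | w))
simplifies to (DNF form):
~q | (u & w)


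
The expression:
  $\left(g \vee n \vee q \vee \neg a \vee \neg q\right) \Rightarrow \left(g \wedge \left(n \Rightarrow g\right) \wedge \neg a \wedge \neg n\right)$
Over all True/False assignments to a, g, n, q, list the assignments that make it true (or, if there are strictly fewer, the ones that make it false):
is true only for:
  a=False, g=True, n=False, q=False;
  a=False, g=True, n=False, q=True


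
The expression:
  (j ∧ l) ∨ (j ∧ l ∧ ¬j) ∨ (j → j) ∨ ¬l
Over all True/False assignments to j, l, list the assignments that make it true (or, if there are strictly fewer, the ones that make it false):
is always true.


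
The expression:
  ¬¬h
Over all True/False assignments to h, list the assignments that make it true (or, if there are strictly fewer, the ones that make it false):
is true only for:
  h=True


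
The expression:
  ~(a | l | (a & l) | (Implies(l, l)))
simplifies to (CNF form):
False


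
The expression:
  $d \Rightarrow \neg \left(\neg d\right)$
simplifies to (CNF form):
$\text{True}$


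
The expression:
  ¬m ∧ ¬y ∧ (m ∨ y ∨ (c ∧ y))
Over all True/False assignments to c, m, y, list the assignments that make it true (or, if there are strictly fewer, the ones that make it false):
is never true.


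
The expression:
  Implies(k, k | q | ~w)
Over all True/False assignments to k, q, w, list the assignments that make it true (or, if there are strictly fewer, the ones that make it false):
is always true.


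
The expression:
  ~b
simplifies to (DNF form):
~b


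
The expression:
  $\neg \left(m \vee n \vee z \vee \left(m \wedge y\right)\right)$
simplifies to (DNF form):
$\neg m \wedge \neg n \wedge \neg z$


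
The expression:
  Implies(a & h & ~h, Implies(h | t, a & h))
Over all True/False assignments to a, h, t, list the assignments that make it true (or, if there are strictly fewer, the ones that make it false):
is always true.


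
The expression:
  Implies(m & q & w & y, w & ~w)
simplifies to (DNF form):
~m | ~q | ~w | ~y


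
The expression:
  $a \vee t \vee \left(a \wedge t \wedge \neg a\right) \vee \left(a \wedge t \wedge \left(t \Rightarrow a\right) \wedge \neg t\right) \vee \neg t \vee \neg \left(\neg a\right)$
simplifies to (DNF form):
$\text{True}$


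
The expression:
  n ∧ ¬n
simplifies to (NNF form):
False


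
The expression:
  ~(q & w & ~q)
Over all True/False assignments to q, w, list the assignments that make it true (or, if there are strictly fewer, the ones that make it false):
is always true.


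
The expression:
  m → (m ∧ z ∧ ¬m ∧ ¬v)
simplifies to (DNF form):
¬m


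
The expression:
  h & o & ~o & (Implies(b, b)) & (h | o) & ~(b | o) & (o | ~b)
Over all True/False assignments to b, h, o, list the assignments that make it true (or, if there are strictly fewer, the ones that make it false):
is never true.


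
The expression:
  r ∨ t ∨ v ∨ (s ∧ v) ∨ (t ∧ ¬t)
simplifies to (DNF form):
r ∨ t ∨ v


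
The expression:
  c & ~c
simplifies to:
False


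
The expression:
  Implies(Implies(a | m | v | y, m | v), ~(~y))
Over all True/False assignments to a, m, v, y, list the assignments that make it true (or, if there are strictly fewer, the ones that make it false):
is false only for:
  a=False, m=False, v=False, y=False;
  a=False, m=False, v=True, y=False;
  a=False, m=True, v=False, y=False;
  a=False, m=True, v=True, y=False;
  a=True, m=False, v=True, y=False;
  a=True, m=True, v=False, y=False;
  a=True, m=True, v=True, y=False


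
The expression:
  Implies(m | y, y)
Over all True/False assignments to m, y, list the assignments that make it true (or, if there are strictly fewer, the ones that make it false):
is false only for:
  m=True, y=False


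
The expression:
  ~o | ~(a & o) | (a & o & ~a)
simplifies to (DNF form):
~a | ~o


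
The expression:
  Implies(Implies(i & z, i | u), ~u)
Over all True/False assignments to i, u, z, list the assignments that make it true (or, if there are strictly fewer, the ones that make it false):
is true only for:
  i=False, u=False, z=False;
  i=False, u=False, z=True;
  i=True, u=False, z=False;
  i=True, u=False, z=True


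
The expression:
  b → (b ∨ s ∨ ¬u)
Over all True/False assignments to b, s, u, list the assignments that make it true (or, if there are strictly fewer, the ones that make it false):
is always true.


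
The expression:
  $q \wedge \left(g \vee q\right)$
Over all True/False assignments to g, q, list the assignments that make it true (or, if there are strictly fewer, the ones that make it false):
is true only for:
  g=False, q=True;
  g=True, q=True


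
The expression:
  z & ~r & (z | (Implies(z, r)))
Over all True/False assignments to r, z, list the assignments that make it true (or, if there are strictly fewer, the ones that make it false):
is true only for:
  r=False, z=True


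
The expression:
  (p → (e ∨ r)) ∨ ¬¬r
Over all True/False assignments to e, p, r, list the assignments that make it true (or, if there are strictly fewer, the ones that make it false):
is false only for:
  e=False, p=True, r=False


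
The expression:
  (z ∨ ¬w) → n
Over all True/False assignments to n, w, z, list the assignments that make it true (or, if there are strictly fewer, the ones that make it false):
is false only for:
  n=False, w=False, z=False;
  n=False, w=False, z=True;
  n=False, w=True, z=True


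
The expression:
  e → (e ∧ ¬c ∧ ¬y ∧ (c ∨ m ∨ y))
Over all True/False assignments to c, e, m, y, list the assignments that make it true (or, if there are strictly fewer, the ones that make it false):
is false only for:
  c=False, e=True, m=False, y=False;
  c=False, e=True, m=False, y=True;
  c=False, e=True, m=True, y=True;
  c=True, e=True, m=False, y=False;
  c=True, e=True, m=False, y=True;
  c=True, e=True, m=True, y=False;
  c=True, e=True, m=True, y=True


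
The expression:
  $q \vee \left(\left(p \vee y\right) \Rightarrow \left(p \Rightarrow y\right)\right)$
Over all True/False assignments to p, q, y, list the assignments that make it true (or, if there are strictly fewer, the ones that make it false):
is false only for:
  p=True, q=False, y=False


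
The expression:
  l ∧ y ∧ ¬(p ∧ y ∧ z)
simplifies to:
l ∧ y ∧ (¬p ∨ ¬z)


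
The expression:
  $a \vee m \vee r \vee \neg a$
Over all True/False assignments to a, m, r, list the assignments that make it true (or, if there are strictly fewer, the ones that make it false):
is always true.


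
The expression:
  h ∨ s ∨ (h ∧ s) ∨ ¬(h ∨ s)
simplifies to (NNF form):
True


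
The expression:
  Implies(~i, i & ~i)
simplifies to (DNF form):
i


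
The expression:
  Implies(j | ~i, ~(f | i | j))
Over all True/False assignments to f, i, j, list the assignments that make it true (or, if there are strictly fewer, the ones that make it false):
is true only for:
  f=False, i=False, j=False;
  f=False, i=True, j=False;
  f=True, i=True, j=False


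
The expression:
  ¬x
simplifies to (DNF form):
¬x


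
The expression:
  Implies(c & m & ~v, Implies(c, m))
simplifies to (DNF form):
True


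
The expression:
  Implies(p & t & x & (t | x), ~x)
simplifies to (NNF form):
~p | ~t | ~x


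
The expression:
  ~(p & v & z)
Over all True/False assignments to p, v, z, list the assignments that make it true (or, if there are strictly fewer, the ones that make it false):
is false only for:
  p=True, v=True, z=True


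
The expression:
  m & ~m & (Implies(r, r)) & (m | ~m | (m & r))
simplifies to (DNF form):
False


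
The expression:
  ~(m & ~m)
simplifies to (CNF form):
True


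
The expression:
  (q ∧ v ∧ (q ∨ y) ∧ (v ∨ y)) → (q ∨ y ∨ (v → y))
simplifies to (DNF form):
True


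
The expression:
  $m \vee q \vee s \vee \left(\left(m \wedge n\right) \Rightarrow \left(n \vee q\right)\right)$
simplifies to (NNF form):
$\text{True}$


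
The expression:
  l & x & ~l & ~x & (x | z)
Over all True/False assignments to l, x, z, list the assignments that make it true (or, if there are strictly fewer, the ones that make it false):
is never true.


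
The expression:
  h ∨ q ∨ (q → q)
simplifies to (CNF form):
True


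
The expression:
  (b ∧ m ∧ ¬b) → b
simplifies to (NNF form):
True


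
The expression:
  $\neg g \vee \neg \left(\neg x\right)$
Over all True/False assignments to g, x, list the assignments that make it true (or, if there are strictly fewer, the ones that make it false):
is false only for:
  g=True, x=False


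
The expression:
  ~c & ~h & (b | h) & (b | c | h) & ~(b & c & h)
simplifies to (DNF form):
b & ~c & ~h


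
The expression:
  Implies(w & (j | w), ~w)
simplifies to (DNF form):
~w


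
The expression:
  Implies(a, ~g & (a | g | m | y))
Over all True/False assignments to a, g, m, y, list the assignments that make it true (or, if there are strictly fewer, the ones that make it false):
is false only for:
  a=True, g=True, m=False, y=False;
  a=True, g=True, m=False, y=True;
  a=True, g=True, m=True, y=False;
  a=True, g=True, m=True, y=True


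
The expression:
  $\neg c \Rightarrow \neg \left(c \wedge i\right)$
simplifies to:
$\text{True}$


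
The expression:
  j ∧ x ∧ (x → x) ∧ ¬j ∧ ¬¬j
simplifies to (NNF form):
False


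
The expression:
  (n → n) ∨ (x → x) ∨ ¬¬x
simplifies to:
True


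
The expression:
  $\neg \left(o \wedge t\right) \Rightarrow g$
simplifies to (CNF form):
$\left(g \vee o\right) \wedge \left(g \vee t\right)$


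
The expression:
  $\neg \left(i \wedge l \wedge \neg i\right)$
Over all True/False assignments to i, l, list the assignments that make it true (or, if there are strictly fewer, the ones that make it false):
is always true.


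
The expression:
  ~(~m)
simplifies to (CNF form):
m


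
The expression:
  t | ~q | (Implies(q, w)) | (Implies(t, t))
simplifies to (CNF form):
True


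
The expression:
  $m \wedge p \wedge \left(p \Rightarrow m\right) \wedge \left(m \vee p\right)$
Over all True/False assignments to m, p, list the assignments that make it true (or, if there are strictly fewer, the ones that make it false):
is true only for:
  m=True, p=True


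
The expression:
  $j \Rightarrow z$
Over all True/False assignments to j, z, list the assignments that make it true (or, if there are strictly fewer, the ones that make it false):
is false only for:
  j=True, z=False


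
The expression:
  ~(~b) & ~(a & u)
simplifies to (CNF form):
b & (~a | ~u)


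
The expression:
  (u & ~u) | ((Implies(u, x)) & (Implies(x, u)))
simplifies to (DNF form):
(u & x) | (~u & ~x)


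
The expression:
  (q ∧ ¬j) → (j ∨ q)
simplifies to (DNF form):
True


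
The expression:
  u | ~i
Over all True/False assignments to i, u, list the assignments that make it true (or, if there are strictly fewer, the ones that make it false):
is false only for:
  i=True, u=False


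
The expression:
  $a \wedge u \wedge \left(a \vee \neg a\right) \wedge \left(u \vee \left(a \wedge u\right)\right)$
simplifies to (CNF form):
$a \wedge u$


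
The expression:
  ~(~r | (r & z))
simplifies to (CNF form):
r & ~z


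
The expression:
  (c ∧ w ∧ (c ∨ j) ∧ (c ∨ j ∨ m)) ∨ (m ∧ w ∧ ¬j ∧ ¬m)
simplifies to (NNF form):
c ∧ w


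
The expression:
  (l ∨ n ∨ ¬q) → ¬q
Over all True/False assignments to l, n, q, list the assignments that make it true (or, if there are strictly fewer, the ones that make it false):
is false only for:
  l=False, n=True, q=True;
  l=True, n=False, q=True;
  l=True, n=True, q=True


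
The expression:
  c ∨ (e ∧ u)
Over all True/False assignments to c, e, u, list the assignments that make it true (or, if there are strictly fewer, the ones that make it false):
is false only for:
  c=False, e=False, u=False;
  c=False, e=False, u=True;
  c=False, e=True, u=False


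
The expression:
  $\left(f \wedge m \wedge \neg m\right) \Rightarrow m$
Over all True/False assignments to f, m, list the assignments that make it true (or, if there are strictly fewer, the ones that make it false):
is always true.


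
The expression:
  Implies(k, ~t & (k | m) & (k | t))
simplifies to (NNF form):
~k | ~t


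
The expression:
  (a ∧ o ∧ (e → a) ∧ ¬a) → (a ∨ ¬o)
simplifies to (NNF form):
True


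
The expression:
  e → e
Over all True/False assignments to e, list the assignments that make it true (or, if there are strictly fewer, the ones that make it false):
is always true.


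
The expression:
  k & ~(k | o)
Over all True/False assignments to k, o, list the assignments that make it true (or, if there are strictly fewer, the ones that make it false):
is never true.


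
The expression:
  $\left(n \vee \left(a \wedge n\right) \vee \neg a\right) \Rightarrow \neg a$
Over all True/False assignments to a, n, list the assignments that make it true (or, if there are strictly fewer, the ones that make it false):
is false only for:
  a=True, n=True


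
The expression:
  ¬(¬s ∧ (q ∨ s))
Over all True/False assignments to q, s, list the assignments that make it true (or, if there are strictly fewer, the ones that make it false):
is false only for:
  q=True, s=False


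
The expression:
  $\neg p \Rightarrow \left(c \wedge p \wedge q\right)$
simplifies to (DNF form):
$p$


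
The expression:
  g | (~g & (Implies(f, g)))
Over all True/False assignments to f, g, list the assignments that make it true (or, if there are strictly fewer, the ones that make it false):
is false only for:
  f=True, g=False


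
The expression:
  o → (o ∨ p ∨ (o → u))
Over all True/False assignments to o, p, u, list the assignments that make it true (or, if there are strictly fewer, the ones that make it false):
is always true.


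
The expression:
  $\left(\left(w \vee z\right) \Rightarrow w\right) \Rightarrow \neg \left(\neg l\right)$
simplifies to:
$l \vee \left(z \wedge \neg w\right)$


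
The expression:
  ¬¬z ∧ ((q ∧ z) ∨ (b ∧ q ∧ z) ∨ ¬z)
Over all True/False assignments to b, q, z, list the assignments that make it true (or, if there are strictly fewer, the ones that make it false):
is true only for:
  b=False, q=True, z=True;
  b=True, q=True, z=True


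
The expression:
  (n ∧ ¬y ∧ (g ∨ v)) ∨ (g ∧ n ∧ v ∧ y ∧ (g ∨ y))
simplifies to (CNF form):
n ∧ (g ∨ v) ∧ (g ∨ ¬y) ∧ (v ∨ ¬y)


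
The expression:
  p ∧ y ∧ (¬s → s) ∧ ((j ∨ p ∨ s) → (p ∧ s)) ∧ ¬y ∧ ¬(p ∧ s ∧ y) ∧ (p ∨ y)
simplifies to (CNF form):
False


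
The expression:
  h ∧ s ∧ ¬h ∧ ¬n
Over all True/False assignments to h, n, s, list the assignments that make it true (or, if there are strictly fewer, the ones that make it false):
is never true.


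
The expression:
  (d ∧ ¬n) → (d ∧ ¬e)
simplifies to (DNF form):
n ∨ ¬d ∨ ¬e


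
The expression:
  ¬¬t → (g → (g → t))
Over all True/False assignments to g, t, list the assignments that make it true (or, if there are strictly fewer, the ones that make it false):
is always true.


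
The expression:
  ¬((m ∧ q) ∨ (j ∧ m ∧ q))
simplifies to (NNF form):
¬m ∨ ¬q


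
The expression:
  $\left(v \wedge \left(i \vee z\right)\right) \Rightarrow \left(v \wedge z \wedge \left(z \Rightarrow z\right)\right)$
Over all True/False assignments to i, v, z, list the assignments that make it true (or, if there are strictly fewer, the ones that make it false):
is false only for:
  i=True, v=True, z=False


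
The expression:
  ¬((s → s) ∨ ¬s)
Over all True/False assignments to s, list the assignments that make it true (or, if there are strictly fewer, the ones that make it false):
is never true.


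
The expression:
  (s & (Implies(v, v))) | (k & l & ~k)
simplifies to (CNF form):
s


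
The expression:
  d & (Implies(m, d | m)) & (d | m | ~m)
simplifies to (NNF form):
d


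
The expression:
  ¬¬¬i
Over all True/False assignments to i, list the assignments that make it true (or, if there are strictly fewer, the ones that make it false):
is true only for:
  i=False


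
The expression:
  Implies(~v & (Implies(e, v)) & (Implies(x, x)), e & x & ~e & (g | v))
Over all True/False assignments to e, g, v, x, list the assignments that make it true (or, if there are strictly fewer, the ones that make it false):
is false only for:
  e=False, g=False, v=False, x=False;
  e=False, g=False, v=False, x=True;
  e=False, g=True, v=False, x=False;
  e=False, g=True, v=False, x=True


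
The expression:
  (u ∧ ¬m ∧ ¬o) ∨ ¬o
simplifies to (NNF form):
¬o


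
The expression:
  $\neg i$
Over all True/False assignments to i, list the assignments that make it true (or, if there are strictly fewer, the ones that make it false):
is true only for:
  i=False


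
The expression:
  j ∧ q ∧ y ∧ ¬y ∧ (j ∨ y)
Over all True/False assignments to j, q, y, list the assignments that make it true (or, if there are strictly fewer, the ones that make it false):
is never true.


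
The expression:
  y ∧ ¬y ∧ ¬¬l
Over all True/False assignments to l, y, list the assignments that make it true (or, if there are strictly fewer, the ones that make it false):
is never true.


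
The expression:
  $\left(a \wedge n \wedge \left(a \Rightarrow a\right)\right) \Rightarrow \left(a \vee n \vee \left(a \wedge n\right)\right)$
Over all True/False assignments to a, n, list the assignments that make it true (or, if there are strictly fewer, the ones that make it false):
is always true.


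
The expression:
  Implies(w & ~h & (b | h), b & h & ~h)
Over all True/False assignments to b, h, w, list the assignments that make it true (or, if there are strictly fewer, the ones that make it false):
is false only for:
  b=True, h=False, w=True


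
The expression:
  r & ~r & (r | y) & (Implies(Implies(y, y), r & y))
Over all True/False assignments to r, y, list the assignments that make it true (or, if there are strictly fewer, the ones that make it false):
is never true.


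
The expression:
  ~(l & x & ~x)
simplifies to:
True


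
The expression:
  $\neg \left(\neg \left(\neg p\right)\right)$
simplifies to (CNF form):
$\neg p$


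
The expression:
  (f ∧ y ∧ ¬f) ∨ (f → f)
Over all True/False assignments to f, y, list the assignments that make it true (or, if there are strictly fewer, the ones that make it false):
is always true.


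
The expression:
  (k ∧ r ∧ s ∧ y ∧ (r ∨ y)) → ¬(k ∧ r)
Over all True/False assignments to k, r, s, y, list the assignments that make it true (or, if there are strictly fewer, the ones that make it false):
is false only for:
  k=True, r=True, s=True, y=True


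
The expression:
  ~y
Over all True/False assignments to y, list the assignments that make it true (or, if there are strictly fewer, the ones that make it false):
is true only for:
  y=False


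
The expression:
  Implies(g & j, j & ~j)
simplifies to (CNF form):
~g | ~j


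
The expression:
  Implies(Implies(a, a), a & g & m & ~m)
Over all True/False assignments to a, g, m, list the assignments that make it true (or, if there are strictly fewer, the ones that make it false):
is never true.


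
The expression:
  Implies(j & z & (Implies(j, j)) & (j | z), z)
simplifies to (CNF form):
True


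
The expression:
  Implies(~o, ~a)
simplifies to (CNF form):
o | ~a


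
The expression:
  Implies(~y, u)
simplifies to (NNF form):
u | y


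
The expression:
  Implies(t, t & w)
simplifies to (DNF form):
w | ~t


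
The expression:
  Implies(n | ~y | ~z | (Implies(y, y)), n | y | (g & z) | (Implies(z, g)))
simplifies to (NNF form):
g | n | y | ~z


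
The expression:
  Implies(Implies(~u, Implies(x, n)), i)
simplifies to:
i | (x & ~n & ~u)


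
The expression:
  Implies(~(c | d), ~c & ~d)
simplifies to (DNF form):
True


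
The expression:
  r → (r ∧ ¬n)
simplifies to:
¬n ∨ ¬r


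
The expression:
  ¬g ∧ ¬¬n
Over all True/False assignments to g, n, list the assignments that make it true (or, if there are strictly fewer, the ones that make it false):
is true only for:
  g=False, n=True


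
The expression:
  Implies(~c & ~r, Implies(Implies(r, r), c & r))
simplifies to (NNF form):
c | r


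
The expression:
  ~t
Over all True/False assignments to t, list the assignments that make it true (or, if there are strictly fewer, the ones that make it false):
is true only for:
  t=False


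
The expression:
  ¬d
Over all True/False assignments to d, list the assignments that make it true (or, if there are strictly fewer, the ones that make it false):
is true only for:
  d=False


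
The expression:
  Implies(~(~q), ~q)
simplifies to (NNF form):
~q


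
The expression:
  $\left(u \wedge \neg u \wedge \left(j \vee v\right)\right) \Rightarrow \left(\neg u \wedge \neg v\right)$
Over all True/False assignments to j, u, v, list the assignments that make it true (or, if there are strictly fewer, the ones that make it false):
is always true.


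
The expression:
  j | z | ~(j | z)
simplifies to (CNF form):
True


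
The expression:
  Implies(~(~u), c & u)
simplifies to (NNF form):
c | ~u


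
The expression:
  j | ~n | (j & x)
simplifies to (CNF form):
j | ~n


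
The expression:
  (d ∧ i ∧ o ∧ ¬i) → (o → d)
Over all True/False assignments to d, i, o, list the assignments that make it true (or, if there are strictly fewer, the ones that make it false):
is always true.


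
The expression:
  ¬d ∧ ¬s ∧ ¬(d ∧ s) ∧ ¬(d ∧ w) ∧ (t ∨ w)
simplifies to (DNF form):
(t ∧ ¬d ∧ ¬s) ∨ (w ∧ ¬d ∧ ¬s)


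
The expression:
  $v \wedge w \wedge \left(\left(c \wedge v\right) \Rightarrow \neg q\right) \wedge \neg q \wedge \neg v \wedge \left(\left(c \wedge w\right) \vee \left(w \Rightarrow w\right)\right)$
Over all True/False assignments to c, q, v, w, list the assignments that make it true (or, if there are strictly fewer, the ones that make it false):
is never true.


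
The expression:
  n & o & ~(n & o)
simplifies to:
False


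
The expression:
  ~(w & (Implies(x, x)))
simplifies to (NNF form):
~w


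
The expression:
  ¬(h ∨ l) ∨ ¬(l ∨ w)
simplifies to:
¬l ∧ (¬h ∨ ¬w)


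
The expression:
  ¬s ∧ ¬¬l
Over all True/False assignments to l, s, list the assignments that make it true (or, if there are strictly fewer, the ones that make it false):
is true only for:
  l=True, s=False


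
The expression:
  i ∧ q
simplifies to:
i ∧ q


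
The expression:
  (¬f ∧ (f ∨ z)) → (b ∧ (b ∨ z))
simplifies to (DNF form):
b ∨ f ∨ ¬z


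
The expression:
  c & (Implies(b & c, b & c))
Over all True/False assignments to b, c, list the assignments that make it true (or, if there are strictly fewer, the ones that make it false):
is true only for:
  b=False, c=True;
  b=True, c=True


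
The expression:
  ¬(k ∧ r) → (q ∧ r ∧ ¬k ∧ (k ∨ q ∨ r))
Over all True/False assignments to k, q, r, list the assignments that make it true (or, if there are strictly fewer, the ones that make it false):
is true only for:
  k=False, q=True, r=True;
  k=True, q=False, r=True;
  k=True, q=True, r=True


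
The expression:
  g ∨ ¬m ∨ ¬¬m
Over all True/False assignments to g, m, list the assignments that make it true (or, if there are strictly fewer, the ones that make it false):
is always true.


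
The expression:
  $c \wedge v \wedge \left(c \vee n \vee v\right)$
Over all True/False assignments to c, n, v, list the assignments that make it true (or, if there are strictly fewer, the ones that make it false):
is true only for:
  c=True, n=False, v=True;
  c=True, n=True, v=True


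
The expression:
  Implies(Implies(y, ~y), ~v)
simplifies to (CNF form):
y | ~v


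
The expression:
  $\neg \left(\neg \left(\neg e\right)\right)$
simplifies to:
$\neg e$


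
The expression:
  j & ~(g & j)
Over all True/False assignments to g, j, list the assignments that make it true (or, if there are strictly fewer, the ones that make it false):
is true only for:
  g=False, j=True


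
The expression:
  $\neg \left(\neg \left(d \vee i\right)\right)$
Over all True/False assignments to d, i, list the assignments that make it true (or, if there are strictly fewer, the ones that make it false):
is false only for:
  d=False, i=False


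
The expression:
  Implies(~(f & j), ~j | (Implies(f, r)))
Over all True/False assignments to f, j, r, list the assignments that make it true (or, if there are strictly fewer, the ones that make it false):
is always true.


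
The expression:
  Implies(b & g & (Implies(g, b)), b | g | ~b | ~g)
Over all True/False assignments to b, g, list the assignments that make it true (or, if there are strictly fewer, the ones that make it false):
is always true.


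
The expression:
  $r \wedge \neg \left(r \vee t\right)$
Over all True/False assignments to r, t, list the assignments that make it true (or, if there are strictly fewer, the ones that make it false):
is never true.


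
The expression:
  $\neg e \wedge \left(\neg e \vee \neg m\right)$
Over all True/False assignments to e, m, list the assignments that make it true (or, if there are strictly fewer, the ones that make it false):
is true only for:
  e=False, m=False;
  e=False, m=True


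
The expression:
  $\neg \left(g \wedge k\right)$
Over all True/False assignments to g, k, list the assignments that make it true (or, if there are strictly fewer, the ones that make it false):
is false only for:
  g=True, k=True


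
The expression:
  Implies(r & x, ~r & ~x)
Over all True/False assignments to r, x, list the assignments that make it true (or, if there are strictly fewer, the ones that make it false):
is false only for:
  r=True, x=True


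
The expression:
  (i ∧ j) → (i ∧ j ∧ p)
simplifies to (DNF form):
p ∨ ¬i ∨ ¬j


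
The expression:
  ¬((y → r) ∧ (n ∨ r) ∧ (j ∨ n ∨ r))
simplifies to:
¬r ∧ (y ∨ ¬n)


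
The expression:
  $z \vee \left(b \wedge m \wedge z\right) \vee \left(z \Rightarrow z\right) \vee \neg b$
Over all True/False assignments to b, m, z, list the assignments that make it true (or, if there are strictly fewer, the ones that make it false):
is always true.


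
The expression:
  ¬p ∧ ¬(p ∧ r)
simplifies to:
¬p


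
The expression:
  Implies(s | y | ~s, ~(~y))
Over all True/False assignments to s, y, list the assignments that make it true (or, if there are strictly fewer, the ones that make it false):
is true only for:
  s=False, y=True;
  s=True, y=True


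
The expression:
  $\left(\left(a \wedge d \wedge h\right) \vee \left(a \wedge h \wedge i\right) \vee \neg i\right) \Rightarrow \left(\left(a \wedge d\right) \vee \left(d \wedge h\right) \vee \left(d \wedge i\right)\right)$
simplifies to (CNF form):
$\left(d \vee i\right) \wedge \left(a \vee h \vee i\right) \wedge \left(d \vee \neg a \vee \neg h\right)$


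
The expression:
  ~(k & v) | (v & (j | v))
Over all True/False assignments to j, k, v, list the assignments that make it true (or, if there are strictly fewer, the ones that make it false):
is always true.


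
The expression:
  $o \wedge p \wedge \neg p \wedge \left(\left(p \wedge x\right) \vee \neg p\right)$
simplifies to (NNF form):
$\text{False}$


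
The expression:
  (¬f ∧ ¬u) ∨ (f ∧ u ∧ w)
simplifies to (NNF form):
(¬f ∧ ¬u) ∨ (f ∧ u ∧ w)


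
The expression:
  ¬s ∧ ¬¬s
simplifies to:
False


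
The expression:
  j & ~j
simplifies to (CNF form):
False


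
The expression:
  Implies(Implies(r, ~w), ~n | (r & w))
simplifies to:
~n | (r & w)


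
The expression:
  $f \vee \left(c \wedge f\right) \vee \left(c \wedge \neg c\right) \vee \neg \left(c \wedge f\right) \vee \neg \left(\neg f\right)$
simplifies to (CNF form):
$\text{True}$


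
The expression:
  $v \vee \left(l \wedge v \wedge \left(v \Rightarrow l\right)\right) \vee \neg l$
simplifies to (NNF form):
$v \vee \neg l$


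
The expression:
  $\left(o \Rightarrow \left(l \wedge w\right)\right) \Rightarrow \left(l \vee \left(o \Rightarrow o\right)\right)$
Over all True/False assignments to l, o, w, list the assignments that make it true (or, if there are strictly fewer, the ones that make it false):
is always true.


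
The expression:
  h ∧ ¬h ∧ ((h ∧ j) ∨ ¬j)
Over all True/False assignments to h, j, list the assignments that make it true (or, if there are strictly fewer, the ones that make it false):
is never true.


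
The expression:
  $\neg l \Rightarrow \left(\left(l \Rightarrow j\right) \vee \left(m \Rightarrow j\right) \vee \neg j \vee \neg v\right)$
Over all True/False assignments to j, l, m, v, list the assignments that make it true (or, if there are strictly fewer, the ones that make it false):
is always true.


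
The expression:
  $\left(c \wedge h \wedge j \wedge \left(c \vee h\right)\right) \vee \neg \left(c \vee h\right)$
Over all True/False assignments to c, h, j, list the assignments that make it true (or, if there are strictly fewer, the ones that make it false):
is true only for:
  c=False, h=False, j=False;
  c=False, h=False, j=True;
  c=True, h=True, j=True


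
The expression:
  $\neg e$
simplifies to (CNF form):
$\neg e$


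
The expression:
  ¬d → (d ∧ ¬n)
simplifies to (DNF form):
d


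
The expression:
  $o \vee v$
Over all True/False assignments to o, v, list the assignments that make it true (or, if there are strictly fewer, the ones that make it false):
is false only for:
  o=False, v=False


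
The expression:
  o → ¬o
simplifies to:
¬o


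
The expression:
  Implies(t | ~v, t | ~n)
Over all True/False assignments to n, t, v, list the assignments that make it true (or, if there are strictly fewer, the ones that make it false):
is false only for:
  n=True, t=False, v=False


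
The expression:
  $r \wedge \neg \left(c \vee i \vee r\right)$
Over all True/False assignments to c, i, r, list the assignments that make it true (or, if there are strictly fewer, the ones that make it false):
is never true.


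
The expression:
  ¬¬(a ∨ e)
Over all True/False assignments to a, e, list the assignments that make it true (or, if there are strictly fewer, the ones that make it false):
is false only for:
  a=False, e=False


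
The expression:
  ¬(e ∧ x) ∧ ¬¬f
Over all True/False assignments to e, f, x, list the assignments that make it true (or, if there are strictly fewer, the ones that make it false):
is true only for:
  e=False, f=True, x=False;
  e=False, f=True, x=True;
  e=True, f=True, x=False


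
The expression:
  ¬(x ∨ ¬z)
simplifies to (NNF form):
z ∧ ¬x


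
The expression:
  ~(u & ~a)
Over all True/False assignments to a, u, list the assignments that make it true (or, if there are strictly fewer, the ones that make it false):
is false only for:
  a=False, u=True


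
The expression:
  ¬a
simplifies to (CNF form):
¬a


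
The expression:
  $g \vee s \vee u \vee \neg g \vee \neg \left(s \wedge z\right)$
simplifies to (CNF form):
$\text{True}$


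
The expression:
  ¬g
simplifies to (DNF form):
¬g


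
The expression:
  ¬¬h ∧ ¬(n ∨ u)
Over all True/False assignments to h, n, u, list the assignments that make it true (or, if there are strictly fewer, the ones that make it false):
is true only for:
  h=True, n=False, u=False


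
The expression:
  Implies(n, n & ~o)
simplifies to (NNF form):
~n | ~o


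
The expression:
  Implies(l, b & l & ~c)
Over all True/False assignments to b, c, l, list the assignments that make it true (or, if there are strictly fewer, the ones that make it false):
is false only for:
  b=False, c=False, l=True;
  b=False, c=True, l=True;
  b=True, c=True, l=True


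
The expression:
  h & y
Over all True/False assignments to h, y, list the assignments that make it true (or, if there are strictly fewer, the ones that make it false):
is true only for:
  h=True, y=True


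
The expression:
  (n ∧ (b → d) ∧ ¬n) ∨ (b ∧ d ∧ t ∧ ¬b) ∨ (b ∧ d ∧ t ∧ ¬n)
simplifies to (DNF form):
b ∧ d ∧ t ∧ ¬n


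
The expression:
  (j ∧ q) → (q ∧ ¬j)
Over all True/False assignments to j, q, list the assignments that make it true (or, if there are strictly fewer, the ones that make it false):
is false only for:
  j=True, q=True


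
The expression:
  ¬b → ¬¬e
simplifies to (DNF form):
b ∨ e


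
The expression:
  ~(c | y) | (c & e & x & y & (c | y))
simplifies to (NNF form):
(~c & ~y) | (c & e & x & y)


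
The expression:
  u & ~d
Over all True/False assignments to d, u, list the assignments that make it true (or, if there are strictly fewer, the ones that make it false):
is true only for:
  d=False, u=True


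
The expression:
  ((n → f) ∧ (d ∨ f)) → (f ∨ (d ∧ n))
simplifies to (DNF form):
f ∨ n ∨ ¬d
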